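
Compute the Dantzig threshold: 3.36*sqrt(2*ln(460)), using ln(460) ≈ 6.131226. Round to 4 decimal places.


ln(460) ≈ 6.131226.
2*ln(n) ≈ 12.262452.
sqrt(2*ln(n)) ≈ sqrt(12.262452) ≈ 3.501778.
threshold ≈ 3.36*3.501778 = 11.76597408 ≈ 11.7660.

11.7660


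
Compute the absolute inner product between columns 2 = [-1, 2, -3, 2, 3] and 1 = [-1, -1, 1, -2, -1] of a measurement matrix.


Inner product: -1*-1 + 2*-1 + -3*1 + 2*-2 + 3*-1
Products: [1, -2, -3, -4, -3]
Sum = -11.
|dot| = 11.

11


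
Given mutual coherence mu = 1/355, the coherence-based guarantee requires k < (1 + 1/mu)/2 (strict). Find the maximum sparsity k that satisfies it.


1/mu = 355.
1 + 1/mu = 356.
(1 + 1/mu)/2 = 178 is an integer and the inequality is strict, so k_max = 178 - 1 = 177.

177


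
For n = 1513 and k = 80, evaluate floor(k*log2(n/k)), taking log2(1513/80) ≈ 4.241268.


log2(n/k) = log2(1513/80) ≈ 4.241268.
k*log2(n/k) ≈ 80*4.241268 = 339.30144.
floor(339.30144) = 339.

339


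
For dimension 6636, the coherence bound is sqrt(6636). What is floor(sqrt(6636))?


81^2 = 6561 <= 6636 < 6724 = 82^2, so 81 <= sqrt(6636) < 82.
floor(sqrt(6636)) = 81.

81


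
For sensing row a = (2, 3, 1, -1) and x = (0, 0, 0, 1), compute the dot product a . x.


Non-zero terms: ['-1*1']
Products: [-1]
y = sum = -1.

-1


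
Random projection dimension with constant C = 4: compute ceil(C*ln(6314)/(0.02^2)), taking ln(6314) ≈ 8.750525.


ln(6314) ≈ 8.750525.
eps^2 = 0.02^2 = 0.0004.
C*ln(N)/eps^2 ≈ 4*8.750525/0.0004 ≈ 87505.25.
m = ceil(87505.25) = 87506.

87506


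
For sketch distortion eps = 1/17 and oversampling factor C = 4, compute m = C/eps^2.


1/eps = 17.
(1/eps)^2 = 289.
m = 4*289 = 1156.

1156


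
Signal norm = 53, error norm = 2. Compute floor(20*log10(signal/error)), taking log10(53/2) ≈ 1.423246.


||x||/||e|| = 53/2.
log10(53/2) ≈ 1.423246.
20*log10(||x||/||e||) ≈ 20*1.423246 = 28.46492.
floor(28.46492) = 28.

28


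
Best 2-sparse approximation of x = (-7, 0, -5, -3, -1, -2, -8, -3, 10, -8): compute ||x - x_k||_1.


Sorted |x_i| descending: [10, 8, 8, 7, 5, 3, 3, 2, 1, 0]
Keep top 2: [10, 8]
Tail entries: [8, 7, 5, 3, 3, 2, 1, 0]
L1 error = sum of tail = 29.

29


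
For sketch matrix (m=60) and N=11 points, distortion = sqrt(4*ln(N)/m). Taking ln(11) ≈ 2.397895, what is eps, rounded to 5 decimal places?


ln(11) ≈ 2.397895.
4*ln(N)/m ≈ 4*2.397895/60 ≈ 0.15985967.
eps = sqrt(0.15985967) ≈ 0.3998245 ≈ 0.39982.

0.39982


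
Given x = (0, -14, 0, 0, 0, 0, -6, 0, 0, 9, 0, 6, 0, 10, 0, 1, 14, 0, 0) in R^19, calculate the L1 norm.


Non-zero entries: [(1, -14), (6, -6), (9, 9), (11, 6), (13, 10), (15, 1), (16, 14)]
Absolute values: [14, 6, 9, 6, 10, 1, 14]
||x||_1 = sum = 60.

60


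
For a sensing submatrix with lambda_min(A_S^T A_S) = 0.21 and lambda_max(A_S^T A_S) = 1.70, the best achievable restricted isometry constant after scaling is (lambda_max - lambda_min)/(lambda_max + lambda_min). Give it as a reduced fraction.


lambda_max - lambda_min = 1.70 - 0.21 = 1.49.
lambda_max + lambda_min = 1.70 + 0.21 = 1.91.
delta = 1.49/1.91 = 149/191.

149/191


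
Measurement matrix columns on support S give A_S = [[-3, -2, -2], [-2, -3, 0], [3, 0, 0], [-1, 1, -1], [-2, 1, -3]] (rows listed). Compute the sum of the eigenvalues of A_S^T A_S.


Sum of eigenvalues of A_S^T A_S = trace(A_S^T A_S) = sum of squared column norms of A_S.
A_S^T A_S diagonal: [27, 15, 14].
trace = 27 + 15 + 14 = 56.

56


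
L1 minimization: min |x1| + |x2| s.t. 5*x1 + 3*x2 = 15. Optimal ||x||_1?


Axis intercepts:
  x1 = 3, x2 = 0: L1 = 3
  x1 = 0, x2 = 5: L1 = 5
x* = (3, 0)
||x*||_1 = 3.

3


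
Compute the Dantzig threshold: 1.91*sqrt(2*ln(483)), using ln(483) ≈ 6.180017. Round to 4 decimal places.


ln(483) ≈ 6.180017.
2*ln(n) ≈ 12.360034.
sqrt(2*ln(n)) ≈ sqrt(12.360034) ≈ 3.515684.
threshold ≈ 1.91*3.515684 = 6.71495644 ≈ 6.7150.

6.7150


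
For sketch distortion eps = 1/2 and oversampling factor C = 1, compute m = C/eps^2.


1/eps = 2.
(1/eps)^2 = 4.
m = 1*4 = 4.

4


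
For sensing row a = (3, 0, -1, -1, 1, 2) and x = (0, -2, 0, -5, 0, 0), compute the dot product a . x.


Non-zero terms: ['0*-2', '-1*-5']
Products: [0, 5]
y = sum = 5.

5


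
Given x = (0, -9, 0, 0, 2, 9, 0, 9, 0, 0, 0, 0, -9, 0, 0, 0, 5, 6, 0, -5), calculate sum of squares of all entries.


Non-zero entries: [(1, -9), (4, 2), (5, 9), (7, 9), (12, -9), (16, 5), (17, 6), (19, -5)]
Squares: [81, 4, 81, 81, 81, 25, 36, 25]
||x||_2^2 = sum = 414.

414


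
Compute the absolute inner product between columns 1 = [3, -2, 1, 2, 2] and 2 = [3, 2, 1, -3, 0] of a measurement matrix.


Inner product: 3*3 + -2*2 + 1*1 + 2*-3 + 2*0
Products: [9, -4, 1, -6, 0]
Sum = 0.
|dot| = 0.

0


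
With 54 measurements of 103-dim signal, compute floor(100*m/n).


100*m/n = 100*54/103 ≈ 52.4272.
floor = 52.

52


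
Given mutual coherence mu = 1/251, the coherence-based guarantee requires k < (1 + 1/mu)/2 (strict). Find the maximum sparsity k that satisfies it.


1/mu = 251.
1 + 1/mu = 252.
(1 + 1/mu)/2 = 126 is an integer and the inequality is strict, so k_max = 126 - 1 = 125.

125


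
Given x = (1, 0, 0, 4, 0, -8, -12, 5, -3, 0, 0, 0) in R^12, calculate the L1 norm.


Non-zero entries: [(0, 1), (3, 4), (5, -8), (6, -12), (7, 5), (8, -3)]
Absolute values: [1, 4, 8, 12, 5, 3]
||x||_1 = sum = 33.

33


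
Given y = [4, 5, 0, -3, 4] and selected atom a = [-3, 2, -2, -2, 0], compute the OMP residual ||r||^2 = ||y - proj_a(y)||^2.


a^T a = 21.
a^T y = 4.
coeff = 4/21 = 4/21.
||r||^2 = 1370/21.

1370/21


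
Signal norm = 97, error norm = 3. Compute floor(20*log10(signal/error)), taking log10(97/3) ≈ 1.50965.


||x||/||e|| = 97/3.
log10(97/3) ≈ 1.50965.
20*log10(||x||/||e||) ≈ 20*1.50965 = 30.193.
floor(30.193) = 30.

30


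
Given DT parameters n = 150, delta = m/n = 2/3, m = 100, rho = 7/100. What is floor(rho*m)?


m = 2/3*150 = 100.
rho = 7/100.
rho*m = 7/100*100 = 7.
k = floor(7) = 7.

7


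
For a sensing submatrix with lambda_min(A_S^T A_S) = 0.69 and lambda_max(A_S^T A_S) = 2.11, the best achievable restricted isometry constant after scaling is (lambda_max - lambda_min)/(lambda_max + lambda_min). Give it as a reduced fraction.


lambda_max - lambda_min = 2.11 - 0.69 = 1.42.
lambda_max + lambda_min = 2.11 + 0.69 = 2.80.
delta = 1.42/2.80 = 142/280 = 71/140.

71/140


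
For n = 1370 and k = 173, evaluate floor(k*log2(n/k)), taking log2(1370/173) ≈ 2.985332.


log2(n/k) = log2(1370/173) ≈ 2.985332.
k*log2(n/k) ≈ 173*2.985332 = 516.462436.
floor(516.462436) = 516.

516


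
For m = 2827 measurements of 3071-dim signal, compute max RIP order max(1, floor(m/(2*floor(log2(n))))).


floor(log2(3071)) = 11.
2*11 = 22.
m/(2*floor(log2(n))) = 2827/22 ≈ 128.5.
floor = 128.
k = max(1, 128) = 128.

128


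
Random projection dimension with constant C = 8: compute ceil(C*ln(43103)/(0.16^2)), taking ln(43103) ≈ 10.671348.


ln(43103) ≈ 10.671348.
eps^2 = 0.16^2 = 0.0256.
C*ln(N)/eps^2 ≈ 8*10.671348/0.0256 ≈ 3334.7962.
m = ceil(3334.7962) = 3335.

3335


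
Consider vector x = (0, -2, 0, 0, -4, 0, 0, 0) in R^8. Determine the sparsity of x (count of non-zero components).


Non-zero positions: [1, 4].
Sparsity = 2.

2


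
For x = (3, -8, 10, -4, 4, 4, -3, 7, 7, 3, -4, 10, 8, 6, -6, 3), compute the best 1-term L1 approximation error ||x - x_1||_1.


Sorted |x_i| descending: [10, 10, 8, 8, 7, 7, 6, 6, 4, 4, 4, 4, 3, 3, 3, 3]
Keep top 1: [10]
Tail entries: [10, 8, 8, 7, 7, 6, 6, 4, 4, 4, 4, 3, 3, 3, 3]
L1 error = sum of tail = 80.

80


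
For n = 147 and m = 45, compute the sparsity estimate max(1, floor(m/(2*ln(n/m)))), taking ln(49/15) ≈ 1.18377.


n/m = 147/45 = 49/15.
ln(n/m) ≈ 1.18377.
2*ln(n/m) ≈ 2.36754.
m/(2*ln(n/m)) ≈ 45/2.36754 ≈ 19.0071.
floor = 19.
k_max = max(1, 19) = 19.

19


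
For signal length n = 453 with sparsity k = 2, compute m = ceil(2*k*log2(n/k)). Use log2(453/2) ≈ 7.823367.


log2(n/k) = log2(453/2) ≈ 7.823367.
2*k*log2(n/k) ≈ 2*2*7.823367 = 31.293468.
m = ceil(31.293468) = 32.

32


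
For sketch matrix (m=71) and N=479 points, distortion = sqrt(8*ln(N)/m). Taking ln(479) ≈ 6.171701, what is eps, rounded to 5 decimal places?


ln(479) ≈ 6.171701.
8*ln(N)/m ≈ 8*6.171701/71 ≈ 0.69540293.
eps = sqrt(0.69540293) ≈ 0.8339082 ≈ 0.83391.

0.83391


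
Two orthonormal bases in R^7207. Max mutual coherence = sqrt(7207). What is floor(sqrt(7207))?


84^2 = 7056 <= 7207 < 7225 = 85^2, so 84 <= sqrt(7207) < 85.
floor(sqrt(7207)) = 84.

84


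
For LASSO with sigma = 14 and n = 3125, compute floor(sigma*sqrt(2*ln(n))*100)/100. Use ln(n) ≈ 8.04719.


ln(3125) ≈ 8.04719.
2*ln(n) ≈ 16.09438.
sqrt(2*ln(n)) ≈ sqrt(16.09438) ≈ 4.01178.
lambda ≈ 14*4.01178 = 56.16492.
floor(lambda*100)/100 = 56.16.

56.16


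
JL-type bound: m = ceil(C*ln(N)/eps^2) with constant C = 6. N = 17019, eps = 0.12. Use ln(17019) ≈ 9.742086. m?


ln(17019) ≈ 9.742086.
eps^2 = 0.12^2 = 0.0144.
C*ln(N)/eps^2 ≈ 6*9.742086/0.0144 ≈ 4059.2025.
m = ceil(4059.2025) = 4060.

4060


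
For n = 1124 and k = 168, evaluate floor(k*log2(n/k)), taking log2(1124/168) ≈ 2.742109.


log2(n/k) = log2(1124/168) ≈ 2.742109.
k*log2(n/k) ≈ 168*2.742109 = 460.674312.
floor(460.674312) = 460.

460


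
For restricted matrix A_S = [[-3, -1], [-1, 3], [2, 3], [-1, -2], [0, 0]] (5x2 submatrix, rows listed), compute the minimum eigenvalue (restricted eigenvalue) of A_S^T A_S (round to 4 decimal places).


A_S^T A_S = [[15, 8], [8, 23]].
trace = 38.
det = 281.
disc = trace^2 - 4*det = 1444 - 4*281 = 320.
sqrt(320) ≈ 17.888544.
lam_min = (38 - sqrt(320))/2 ≈ (38 - 17.888544)/2 = 10.055728 ≈ 10.0557.

10.0557


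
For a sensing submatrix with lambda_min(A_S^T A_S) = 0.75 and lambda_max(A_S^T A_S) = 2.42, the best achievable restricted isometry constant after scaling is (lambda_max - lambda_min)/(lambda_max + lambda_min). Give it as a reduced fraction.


lambda_max - lambda_min = 2.42 - 0.75 = 1.67.
lambda_max + lambda_min = 2.42 + 0.75 = 3.17.
delta = 1.67/3.17 = 167/317.

167/317


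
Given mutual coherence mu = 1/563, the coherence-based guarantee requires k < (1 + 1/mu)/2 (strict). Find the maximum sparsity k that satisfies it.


1/mu = 563.
1 + 1/mu = 564.
(1 + 1/mu)/2 = 282 is an integer and the inequality is strict, so k_max = 282 - 1 = 281.

281


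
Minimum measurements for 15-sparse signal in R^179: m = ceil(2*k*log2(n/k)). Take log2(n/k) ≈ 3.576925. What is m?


log2(n/k) = log2(179/15) ≈ 3.576925.
2*k*log2(n/k) ≈ 2*15*3.576925 = 107.30775.
m = ceil(107.30775) = 108.

108


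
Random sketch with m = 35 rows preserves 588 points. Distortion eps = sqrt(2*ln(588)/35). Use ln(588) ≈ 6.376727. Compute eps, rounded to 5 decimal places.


ln(588) ≈ 6.376727.
2*ln(N)/m ≈ 2*6.376727/35 ≈ 0.3643844.
eps = sqrt(0.3643844) ≈ 0.6036426 ≈ 0.60364.

0.60364


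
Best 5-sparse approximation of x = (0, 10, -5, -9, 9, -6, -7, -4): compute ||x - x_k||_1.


Sorted |x_i| descending: [10, 9, 9, 7, 6, 5, 4, 0]
Keep top 5: [10, 9, 9, 7, 6]
Tail entries: [5, 4, 0]
L1 error = sum of tail = 9.

9


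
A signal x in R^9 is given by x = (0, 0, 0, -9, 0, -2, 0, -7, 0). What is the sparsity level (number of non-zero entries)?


Non-zero positions: [3, 5, 7].
Sparsity = 3.

3


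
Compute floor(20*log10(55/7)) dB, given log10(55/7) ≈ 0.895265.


||x||/||e|| = 55/7.
log10(55/7) ≈ 0.895265.
20*log10(||x||/||e||) ≈ 20*0.895265 = 17.9053.
floor(17.9053) = 17.

17


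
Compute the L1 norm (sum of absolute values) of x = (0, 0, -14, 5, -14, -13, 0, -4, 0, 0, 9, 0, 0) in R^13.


Non-zero entries: [(2, -14), (3, 5), (4, -14), (5, -13), (7, -4), (10, 9)]
Absolute values: [14, 5, 14, 13, 4, 9]
||x||_1 = sum = 59.

59


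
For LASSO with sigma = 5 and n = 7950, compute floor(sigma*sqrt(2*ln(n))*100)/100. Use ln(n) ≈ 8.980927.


ln(7950) ≈ 8.980927.
2*ln(n) ≈ 17.961854.
sqrt(2*ln(n)) ≈ sqrt(17.961854) ≈ 4.238143.
lambda ≈ 5*4.238143 = 21.190715.
floor(lambda*100)/100 = 21.19.

21.19


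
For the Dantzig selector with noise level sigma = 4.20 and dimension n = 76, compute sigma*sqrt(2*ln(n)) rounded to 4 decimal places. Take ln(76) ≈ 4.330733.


ln(76) ≈ 4.330733.
2*ln(n) ≈ 8.661466.
sqrt(2*ln(n)) ≈ sqrt(8.661466) ≈ 2.943037.
threshold ≈ 4.20*2.943037 = 12.3607554 ≈ 12.3608.

12.3608


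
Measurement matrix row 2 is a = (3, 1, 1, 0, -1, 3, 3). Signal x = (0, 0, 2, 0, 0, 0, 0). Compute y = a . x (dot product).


Non-zero terms: ['1*2']
Products: [2]
y = sum = 2.

2


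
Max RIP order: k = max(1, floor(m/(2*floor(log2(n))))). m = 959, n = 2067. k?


floor(log2(2067)) = 11.
2*11 = 22.
m/(2*floor(log2(n))) = 959/22 ≈ 43.5909.
floor = 43.
k = max(1, 43) = 43.

43


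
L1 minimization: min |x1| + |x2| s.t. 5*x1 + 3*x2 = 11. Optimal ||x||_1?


Axis intercepts:
  x1 = 11/5, x2 = 0: L1 = 11/5
  x1 = 0, x2 = 11/3: L1 = 11/3
x* = (11/5, 0)
||x*||_1 = 11/5.

11/5


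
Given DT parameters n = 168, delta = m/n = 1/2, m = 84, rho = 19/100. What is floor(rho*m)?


m = 1/2*168 = 84.
rho = 19/100.
rho*m = 19/100*84 = 15.96.
k = floor(15.96) = 15.

15


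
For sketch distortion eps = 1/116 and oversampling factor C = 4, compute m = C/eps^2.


1/eps = 116.
(1/eps)^2 = 13456.
m = 4*13456 = 53824.

53824


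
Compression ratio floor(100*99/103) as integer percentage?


100*m/n = 100*99/103 ≈ 96.1165.
floor = 96.

96


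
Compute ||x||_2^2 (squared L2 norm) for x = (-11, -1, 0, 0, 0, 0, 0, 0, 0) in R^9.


Non-zero entries: [(0, -11), (1, -1)]
Squares: [121, 1]
||x||_2^2 = sum = 122.

122


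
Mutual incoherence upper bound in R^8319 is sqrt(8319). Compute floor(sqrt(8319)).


91^2 = 8281 <= 8319 < 8464 = 92^2, so 91 <= sqrt(8319) < 92.
floor(sqrt(8319)) = 91.

91


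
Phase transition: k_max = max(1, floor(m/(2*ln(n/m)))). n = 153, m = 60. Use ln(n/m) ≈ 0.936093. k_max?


n/m = 153/60 = 51/20.
ln(n/m) ≈ 0.936093.
2*ln(n/m) ≈ 1.872186.
m/(2*ln(n/m)) ≈ 60/1.872186 ≈ 32.0481.
floor = 32.
k_max = max(1, 32) = 32.

32


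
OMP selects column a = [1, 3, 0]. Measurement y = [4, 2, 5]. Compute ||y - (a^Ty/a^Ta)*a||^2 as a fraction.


a^T a = 10.
a^T y = 10.
coeff = 10/10 = 1.
||r||^2 = 35.

35


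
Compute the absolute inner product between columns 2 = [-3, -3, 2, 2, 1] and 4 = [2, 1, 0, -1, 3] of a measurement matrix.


Inner product: -3*2 + -3*1 + 2*0 + 2*-1 + 1*3
Products: [-6, -3, 0, -2, 3]
Sum = -8.
|dot| = 8.

8


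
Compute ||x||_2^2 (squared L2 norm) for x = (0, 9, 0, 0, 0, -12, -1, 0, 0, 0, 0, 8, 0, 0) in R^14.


Non-zero entries: [(1, 9), (5, -12), (6, -1), (11, 8)]
Squares: [81, 144, 1, 64]
||x||_2^2 = sum = 290.

290


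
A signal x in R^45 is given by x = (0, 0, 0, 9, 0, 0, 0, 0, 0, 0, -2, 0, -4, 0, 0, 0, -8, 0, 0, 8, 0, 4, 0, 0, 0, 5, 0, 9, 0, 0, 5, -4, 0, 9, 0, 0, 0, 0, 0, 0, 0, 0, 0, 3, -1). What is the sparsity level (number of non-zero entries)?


Non-zero positions: [3, 10, 12, 16, 19, 21, 25, 27, 30, 31, 33, 43, 44].
Sparsity = 13.

13


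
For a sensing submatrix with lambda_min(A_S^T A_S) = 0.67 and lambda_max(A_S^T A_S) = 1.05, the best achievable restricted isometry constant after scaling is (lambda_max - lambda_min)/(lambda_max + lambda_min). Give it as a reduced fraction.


lambda_max - lambda_min = 1.05 - 0.67 = 0.38.
lambda_max + lambda_min = 1.05 + 0.67 = 1.72.
delta = 0.38/1.72 = 38/172 = 19/86.

19/86


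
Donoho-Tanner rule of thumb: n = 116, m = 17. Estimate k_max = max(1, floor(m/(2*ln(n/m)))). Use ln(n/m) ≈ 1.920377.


n/m = 116/17.
ln(n/m) ≈ 1.920377.
2*ln(n/m) ≈ 3.840754.
m/(2*ln(n/m)) ≈ 17/3.840754 ≈ 4.4262.
floor = 4.
k_max = max(1, 4) = 4.

4


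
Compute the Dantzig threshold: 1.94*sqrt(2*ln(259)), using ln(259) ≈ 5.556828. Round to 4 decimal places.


ln(259) ≈ 5.556828.
2*ln(n) ≈ 11.113656.
sqrt(2*ln(n)) ≈ sqrt(11.113656) ≈ 3.333715.
threshold ≈ 1.94*3.333715 = 6.4674071 ≈ 6.4674.

6.4674


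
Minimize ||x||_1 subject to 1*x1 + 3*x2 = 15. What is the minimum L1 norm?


Axis intercepts:
  x1 = 15, x2 = 0: L1 = 15
  x1 = 0, x2 = 5: L1 = 5
x* = (0, 5)
||x*||_1 = 5.

5


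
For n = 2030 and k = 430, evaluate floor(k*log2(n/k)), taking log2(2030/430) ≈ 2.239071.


log2(n/k) = log2(2030/430) ≈ 2.239071.
k*log2(n/k) ≈ 430*2.239071 = 962.80053.
floor(962.80053) = 962.

962


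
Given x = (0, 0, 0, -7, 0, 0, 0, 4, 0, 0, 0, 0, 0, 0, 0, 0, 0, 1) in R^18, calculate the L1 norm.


Non-zero entries: [(3, -7), (7, 4), (17, 1)]
Absolute values: [7, 4, 1]
||x||_1 = sum = 12.

12


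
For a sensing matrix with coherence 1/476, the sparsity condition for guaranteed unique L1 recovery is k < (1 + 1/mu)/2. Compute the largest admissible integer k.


1/mu = 476.
1 + 1/mu = 477.
(1 + 1/mu)/2 = 238.5 is not an integer, so k_max = floor(238.5) = 238.

238


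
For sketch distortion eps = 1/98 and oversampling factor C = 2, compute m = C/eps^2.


1/eps = 98.
(1/eps)^2 = 9604.
m = 2*9604 = 19208.

19208


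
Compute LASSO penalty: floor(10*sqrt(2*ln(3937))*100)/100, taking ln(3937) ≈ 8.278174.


ln(3937) ≈ 8.278174.
2*ln(n) ≈ 16.556348.
sqrt(2*ln(n)) ≈ sqrt(16.556348) ≈ 4.068949.
lambda ≈ 10*4.068949 = 40.68949.
floor(lambda*100)/100 = 40.68.

40.68


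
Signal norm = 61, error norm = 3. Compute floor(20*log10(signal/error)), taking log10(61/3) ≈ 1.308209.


||x||/||e|| = 61/3.
log10(61/3) ≈ 1.308209.
20*log10(||x||/||e||) ≈ 20*1.308209 = 26.16418.
floor(26.16418) = 26.

26


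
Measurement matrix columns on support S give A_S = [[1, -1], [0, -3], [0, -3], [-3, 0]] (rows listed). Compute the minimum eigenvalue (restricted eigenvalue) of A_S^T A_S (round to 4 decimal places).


A_S^T A_S = [[10, -1], [-1, 19]].
trace = 29.
det = 189.
disc = trace^2 - 4*det = 841 - 4*189 = 85.
sqrt(85) ≈ 9.219544.
lam_min = (29 - sqrt(85))/2 ≈ (29 - 9.219544)/2 = 9.890228 ≈ 9.8902.

9.8902


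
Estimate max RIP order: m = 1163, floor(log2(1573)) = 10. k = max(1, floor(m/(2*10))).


floor(log2(1573)) = 10.
2*10 = 20.
m/(2*floor(log2(n))) = 1163/20 ≈ 58.15.
floor = 58.
k = max(1, 58) = 58.

58


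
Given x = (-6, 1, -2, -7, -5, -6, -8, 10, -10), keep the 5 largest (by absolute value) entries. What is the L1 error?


Sorted |x_i| descending: [10, 10, 8, 7, 6, 6, 5, 2, 1]
Keep top 5: [10, 10, 8, 7, 6]
Tail entries: [6, 5, 2, 1]
L1 error = sum of tail = 14.

14


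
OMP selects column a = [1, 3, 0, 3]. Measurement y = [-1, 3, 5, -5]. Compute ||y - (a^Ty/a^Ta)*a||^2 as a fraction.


a^T a = 19.
a^T y = -7.
coeff = -7/19 = -7/19.
||r||^2 = 1091/19.

1091/19


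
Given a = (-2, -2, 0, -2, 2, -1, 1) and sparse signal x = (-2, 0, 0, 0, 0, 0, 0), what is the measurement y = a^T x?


Non-zero terms: ['-2*-2']
Products: [4]
y = sum = 4.

4


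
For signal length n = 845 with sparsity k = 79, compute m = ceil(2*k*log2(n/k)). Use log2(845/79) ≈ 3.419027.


log2(n/k) = log2(845/79) ≈ 3.419027.
2*k*log2(n/k) ≈ 2*79*3.419027 = 540.206266.
m = ceil(540.206266) = 541.

541


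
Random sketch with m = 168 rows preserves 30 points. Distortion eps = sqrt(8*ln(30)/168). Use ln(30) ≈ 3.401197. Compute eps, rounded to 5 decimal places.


ln(30) ≈ 3.401197.
8*ln(N)/m ≈ 8*3.401197/168 ≈ 0.16196176.
eps = sqrt(0.16196176) ≈ 0.4024447 ≈ 0.40244.

0.40244


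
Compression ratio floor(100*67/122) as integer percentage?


100*m/n = 100*67/122 ≈ 54.918.
floor = 54.

54


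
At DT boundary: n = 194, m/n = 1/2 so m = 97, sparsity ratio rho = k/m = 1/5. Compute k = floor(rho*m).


m = 1/2*194 = 97.
rho = 1/5.
rho*m = 1/5*97 = 19.4.
k = floor(19.4) = 19.

19


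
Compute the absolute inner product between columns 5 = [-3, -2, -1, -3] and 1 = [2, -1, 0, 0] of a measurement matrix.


Inner product: -3*2 + -2*-1 + -1*0 + -3*0
Products: [-6, 2, 0, 0]
Sum = -4.
|dot| = 4.

4


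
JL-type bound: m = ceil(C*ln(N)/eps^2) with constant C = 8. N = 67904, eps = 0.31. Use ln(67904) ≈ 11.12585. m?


ln(67904) ≈ 11.12585.
eps^2 = 0.31^2 = 0.0961.
C*ln(N)/eps^2 ≈ 8*11.12585/0.0961 ≈ 926.1894.
m = ceil(926.1894) = 927.

927


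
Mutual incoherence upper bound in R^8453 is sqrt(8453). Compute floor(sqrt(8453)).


91^2 = 8281 <= 8453 < 8464 = 92^2, so 91 <= sqrt(8453) < 92.
floor(sqrt(8453)) = 91.

91


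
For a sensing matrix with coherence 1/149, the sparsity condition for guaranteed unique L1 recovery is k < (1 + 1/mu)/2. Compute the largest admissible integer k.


1/mu = 149.
1 + 1/mu = 150.
(1 + 1/mu)/2 = 75 is an integer and the inequality is strict, so k_max = 75 - 1 = 74.

74


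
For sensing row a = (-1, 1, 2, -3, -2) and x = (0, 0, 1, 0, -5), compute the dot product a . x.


Non-zero terms: ['2*1', '-2*-5']
Products: [2, 10]
y = sum = 12.

12


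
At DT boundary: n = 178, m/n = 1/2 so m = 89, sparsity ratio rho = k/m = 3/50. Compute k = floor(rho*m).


m = 1/2*178 = 89.
rho = 3/50.
rho*m = 3/50*89 = 5.34.
k = floor(5.34) = 5.

5


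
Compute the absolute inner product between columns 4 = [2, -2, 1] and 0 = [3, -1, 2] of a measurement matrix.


Inner product: 2*3 + -2*-1 + 1*2
Products: [6, 2, 2]
Sum = 10.
|dot| = 10.

10


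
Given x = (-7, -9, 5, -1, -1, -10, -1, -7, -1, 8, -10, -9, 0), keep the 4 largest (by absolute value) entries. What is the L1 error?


Sorted |x_i| descending: [10, 10, 9, 9, 8, 7, 7, 5, 1, 1, 1, 1, 0]
Keep top 4: [10, 10, 9, 9]
Tail entries: [8, 7, 7, 5, 1, 1, 1, 1, 0]
L1 error = sum of tail = 31.

31


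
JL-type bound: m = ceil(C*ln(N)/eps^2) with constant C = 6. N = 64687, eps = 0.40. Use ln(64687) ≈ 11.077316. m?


ln(64687) ≈ 11.077316.
eps^2 = 0.40^2 = 0.16.
C*ln(N)/eps^2 ≈ 6*11.077316/0.16 ≈ 415.3994.
m = ceil(415.3994) = 416.

416


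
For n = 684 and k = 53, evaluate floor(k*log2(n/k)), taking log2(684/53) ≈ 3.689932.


log2(n/k) = log2(684/53) ≈ 3.689932.
k*log2(n/k) ≈ 53*3.689932 = 195.566396.
floor(195.566396) = 195.

195


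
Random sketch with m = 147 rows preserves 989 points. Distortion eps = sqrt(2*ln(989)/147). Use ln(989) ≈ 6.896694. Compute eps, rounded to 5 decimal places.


ln(989) ≈ 6.896694.
2*ln(N)/m ≈ 2*6.896694/147 ≈ 0.09383257.
eps = sqrt(0.09383257) ≈ 0.306321 ≈ 0.30632.

0.30632


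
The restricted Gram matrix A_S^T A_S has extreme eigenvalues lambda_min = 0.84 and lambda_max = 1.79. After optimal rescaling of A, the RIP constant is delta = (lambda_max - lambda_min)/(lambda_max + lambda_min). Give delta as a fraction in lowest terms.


lambda_max - lambda_min = 1.79 - 0.84 = 0.95.
lambda_max + lambda_min = 1.79 + 0.84 = 2.63.
delta = 0.95/2.63 = 95/263.

95/263


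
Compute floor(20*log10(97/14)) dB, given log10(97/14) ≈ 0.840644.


||x||/||e|| = 97/14.
log10(97/14) ≈ 0.840644.
20*log10(||x||/||e||) ≈ 20*0.840644 = 16.81288.
floor(16.81288) = 16.

16


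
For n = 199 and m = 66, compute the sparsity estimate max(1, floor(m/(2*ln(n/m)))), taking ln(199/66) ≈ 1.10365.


n/m = 199/66.
ln(n/m) ≈ 1.10365.
2*ln(n/m) ≈ 2.2073.
m/(2*ln(n/m)) ≈ 66/2.2073 ≈ 29.9008.
floor = 29.
k_max = max(1, 29) = 29.

29


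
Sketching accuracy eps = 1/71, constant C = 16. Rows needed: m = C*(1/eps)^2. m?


1/eps = 71.
(1/eps)^2 = 5041.
m = 16*5041 = 80656.

80656


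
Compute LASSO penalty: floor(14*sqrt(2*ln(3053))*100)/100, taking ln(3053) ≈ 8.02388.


ln(3053) ≈ 8.02388.
2*ln(n) ≈ 16.04776.
sqrt(2*ln(n)) ≈ sqrt(16.04776) ≈ 4.005966.
lambda ≈ 14*4.005966 = 56.083524.
floor(lambda*100)/100 = 56.08.

56.08


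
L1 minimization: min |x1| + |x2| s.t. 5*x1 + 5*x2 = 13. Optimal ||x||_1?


Axis intercepts:
  x1 = 13/5, x2 = 0: L1 = 13/5
  x1 = 0, x2 = 13/5: L1 = 13/5
x* = (13/5, 0)
||x*||_1 = 13/5.

13/5


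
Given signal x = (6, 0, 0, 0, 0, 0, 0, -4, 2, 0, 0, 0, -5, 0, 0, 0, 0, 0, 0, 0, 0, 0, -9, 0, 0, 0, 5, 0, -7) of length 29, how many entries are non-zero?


Non-zero positions: [0, 7, 8, 12, 22, 26, 28].
Sparsity = 7.

7


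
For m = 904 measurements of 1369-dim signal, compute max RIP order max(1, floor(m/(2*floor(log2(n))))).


floor(log2(1369)) = 10.
2*10 = 20.
m/(2*floor(log2(n))) = 904/20 ≈ 45.2.
floor = 45.
k = max(1, 45) = 45.

45


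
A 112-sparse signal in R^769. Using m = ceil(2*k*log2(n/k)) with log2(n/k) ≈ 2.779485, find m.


log2(n/k) = log2(769/112) ≈ 2.779485.
2*k*log2(n/k) ≈ 2*112*2.779485 = 622.60464.
m = ceil(622.60464) = 623.

623


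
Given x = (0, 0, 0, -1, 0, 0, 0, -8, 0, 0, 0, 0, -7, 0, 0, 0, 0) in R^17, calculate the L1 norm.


Non-zero entries: [(3, -1), (7, -8), (12, -7)]
Absolute values: [1, 8, 7]
||x||_1 = sum = 16.

16


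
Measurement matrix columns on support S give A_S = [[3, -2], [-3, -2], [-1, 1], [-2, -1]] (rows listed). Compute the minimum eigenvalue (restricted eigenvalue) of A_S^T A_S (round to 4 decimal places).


A_S^T A_S = [[23, 1], [1, 10]].
trace = 33.
det = 229.
disc = trace^2 - 4*det = 1089 - 4*229 = 173.
sqrt(173) ≈ 13.152946.
lam_min = (33 - sqrt(173))/2 ≈ (33 - 13.152946)/2 = 9.923527 ≈ 9.9235.

9.9235


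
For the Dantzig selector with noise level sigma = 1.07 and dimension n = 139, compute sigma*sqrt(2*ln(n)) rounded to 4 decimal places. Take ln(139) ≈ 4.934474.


ln(139) ≈ 4.934474.
2*ln(n) ≈ 9.868948.
sqrt(2*ln(n)) ≈ sqrt(9.868948) ≈ 3.141488.
threshold ≈ 1.07*3.141488 = 3.36139216 ≈ 3.3614.

3.3614


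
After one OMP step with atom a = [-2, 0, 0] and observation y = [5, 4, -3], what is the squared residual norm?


a^T a = 4.
a^T y = -10.
coeff = -10/4 = -5/2.
||r||^2 = 25.

25


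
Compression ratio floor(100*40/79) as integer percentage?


100*m/n = 100*40/79 ≈ 50.6329.
floor = 50.

50


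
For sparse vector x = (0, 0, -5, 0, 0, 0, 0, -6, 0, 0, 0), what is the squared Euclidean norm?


Non-zero entries: [(2, -5), (7, -6)]
Squares: [25, 36]
||x||_2^2 = sum = 61.

61


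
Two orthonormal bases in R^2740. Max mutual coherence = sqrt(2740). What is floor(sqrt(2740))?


52^2 = 2704 <= 2740 < 2809 = 53^2, so 52 <= sqrt(2740) < 53.
floor(sqrt(2740)) = 52.

52


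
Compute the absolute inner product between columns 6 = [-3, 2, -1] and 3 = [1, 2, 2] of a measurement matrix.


Inner product: -3*1 + 2*2 + -1*2
Products: [-3, 4, -2]
Sum = -1.
|dot| = 1.

1


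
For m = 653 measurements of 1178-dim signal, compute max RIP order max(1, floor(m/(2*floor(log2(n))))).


floor(log2(1178)) = 10.
2*10 = 20.
m/(2*floor(log2(n))) = 653/20 ≈ 32.65.
floor = 32.
k = max(1, 32) = 32.

32


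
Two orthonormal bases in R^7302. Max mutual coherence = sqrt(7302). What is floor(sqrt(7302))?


85^2 = 7225 <= 7302 < 7396 = 86^2, so 85 <= sqrt(7302) < 86.
floor(sqrt(7302)) = 85.

85


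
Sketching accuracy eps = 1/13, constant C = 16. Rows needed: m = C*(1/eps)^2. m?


1/eps = 13.
(1/eps)^2 = 169.
m = 16*169 = 2704.

2704


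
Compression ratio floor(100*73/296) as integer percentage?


100*m/n = 100*73/296 ≈ 24.6622.
floor = 24.

24


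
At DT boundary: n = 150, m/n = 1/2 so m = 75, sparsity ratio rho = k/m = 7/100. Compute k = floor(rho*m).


m = 1/2*150 = 75.
rho = 7/100.
rho*m = 7/100*75 = 5.25.
k = floor(5.25) = 5.

5


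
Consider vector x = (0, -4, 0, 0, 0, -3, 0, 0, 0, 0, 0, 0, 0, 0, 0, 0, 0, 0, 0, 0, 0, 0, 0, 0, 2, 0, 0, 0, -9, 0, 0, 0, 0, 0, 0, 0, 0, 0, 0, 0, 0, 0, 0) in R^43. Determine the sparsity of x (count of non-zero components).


Non-zero positions: [1, 5, 24, 28].
Sparsity = 4.

4


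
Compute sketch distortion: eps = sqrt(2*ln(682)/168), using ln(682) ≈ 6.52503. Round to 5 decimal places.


ln(682) ≈ 6.52503.
2*ln(N)/m ≈ 2*6.52503/168 ≈ 0.07767893.
eps = sqrt(0.07767893) ≈ 0.2787094 ≈ 0.27871.

0.27871


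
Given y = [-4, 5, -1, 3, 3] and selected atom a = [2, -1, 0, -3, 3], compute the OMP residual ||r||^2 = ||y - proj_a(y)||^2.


a^T a = 23.
a^T y = -13.
coeff = -13/23 = -13/23.
||r||^2 = 1211/23.

1211/23


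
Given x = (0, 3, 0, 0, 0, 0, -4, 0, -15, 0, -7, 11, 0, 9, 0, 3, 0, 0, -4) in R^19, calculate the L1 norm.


Non-zero entries: [(1, 3), (6, -4), (8, -15), (10, -7), (11, 11), (13, 9), (15, 3), (18, -4)]
Absolute values: [3, 4, 15, 7, 11, 9, 3, 4]
||x||_1 = sum = 56.

56


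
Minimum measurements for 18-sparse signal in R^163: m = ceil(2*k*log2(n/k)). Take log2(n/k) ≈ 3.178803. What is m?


log2(n/k) = log2(163/18) ≈ 3.178803.
2*k*log2(n/k) ≈ 2*18*3.178803 = 114.436908.
m = ceil(114.436908) = 115.

115


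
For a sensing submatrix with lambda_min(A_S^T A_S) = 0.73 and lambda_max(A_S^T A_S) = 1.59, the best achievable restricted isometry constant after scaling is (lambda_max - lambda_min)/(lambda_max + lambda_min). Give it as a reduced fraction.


lambda_max - lambda_min = 1.59 - 0.73 = 0.86.
lambda_max + lambda_min = 1.59 + 0.73 = 2.32.
delta = 0.86/2.32 = 86/232 = 43/116.

43/116


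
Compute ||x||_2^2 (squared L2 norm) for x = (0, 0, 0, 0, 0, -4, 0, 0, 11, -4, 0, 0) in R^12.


Non-zero entries: [(5, -4), (8, 11), (9, -4)]
Squares: [16, 121, 16]
||x||_2^2 = sum = 153.

153


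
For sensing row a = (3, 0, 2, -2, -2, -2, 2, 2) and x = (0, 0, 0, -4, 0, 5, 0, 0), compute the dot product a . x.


Non-zero terms: ['-2*-4', '-2*5']
Products: [8, -10]
y = sum = -2.

-2


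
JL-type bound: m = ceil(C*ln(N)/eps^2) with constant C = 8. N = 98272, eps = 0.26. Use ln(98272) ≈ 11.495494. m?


ln(98272) ≈ 11.495494.
eps^2 = 0.26^2 = 0.0676.
C*ln(N)/eps^2 ≈ 8*11.495494/0.0676 ≈ 1360.4135.
m = ceil(1360.4135) = 1361.

1361


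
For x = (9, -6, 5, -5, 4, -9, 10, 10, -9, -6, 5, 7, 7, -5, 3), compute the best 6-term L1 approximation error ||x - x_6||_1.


Sorted |x_i| descending: [10, 10, 9, 9, 9, 7, 7, 6, 6, 5, 5, 5, 5, 4, 3]
Keep top 6: [10, 10, 9, 9, 9, 7]
Tail entries: [7, 6, 6, 5, 5, 5, 5, 4, 3]
L1 error = sum of tail = 46.

46


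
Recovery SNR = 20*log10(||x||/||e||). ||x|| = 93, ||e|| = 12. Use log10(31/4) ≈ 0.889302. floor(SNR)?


||x||/||e|| = 93/12 = 31/4.
log10(31/4) ≈ 0.889302.
20*log10(||x||/||e||) ≈ 20*0.889302 = 17.78604.
floor(17.78604) = 17.

17


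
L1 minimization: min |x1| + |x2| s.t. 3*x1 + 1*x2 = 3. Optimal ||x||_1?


Axis intercepts:
  x1 = 1, x2 = 0: L1 = 1
  x1 = 0, x2 = 3: L1 = 3
x* = (1, 0)
||x*||_1 = 1.

1


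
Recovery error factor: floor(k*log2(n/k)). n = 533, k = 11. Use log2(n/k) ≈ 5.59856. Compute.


log2(n/k) = log2(533/11) ≈ 5.59856.
k*log2(n/k) ≈ 11*5.59856 = 61.58416.
floor(61.58416) = 61.

61


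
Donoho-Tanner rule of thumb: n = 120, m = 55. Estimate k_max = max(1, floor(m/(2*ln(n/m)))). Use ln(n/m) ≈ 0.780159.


n/m = 120/55 = 24/11.
ln(n/m) ≈ 0.780159.
2*ln(n/m) ≈ 1.560318.
m/(2*ln(n/m)) ≈ 55/1.560318 ≈ 35.2492.
floor = 35.
k_max = max(1, 35) = 35.

35


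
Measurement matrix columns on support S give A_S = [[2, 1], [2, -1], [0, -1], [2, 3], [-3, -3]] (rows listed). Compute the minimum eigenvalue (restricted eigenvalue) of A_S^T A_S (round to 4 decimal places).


A_S^T A_S = [[21, 15], [15, 21]].
trace = 42.
det = 216.
disc = trace^2 - 4*det = 1764 - 4*216 = 900.
sqrt(900) = 30.
lam_min = (42 - 30)/2 = 6 = 6.0000.

6.0000


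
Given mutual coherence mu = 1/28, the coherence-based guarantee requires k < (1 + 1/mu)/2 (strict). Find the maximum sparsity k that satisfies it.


1/mu = 28.
1 + 1/mu = 29.
(1 + 1/mu)/2 = 14.5 is not an integer, so k_max = floor(14.5) = 14.

14


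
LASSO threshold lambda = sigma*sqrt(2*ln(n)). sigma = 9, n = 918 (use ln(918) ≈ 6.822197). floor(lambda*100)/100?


ln(918) ≈ 6.822197.
2*ln(n) ≈ 13.644394.
sqrt(2*ln(n)) ≈ sqrt(13.644394) ≈ 3.693832.
lambda ≈ 9*3.693832 = 33.244488.
floor(lambda*100)/100 = 33.24.

33.24


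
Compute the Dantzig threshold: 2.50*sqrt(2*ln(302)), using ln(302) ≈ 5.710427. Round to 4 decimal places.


ln(302) ≈ 5.710427.
2*ln(n) ≈ 11.420854.
sqrt(2*ln(n)) ≈ sqrt(11.420854) ≈ 3.379475.
threshold ≈ 2.50*3.379475 = 8.4486875 ≈ 8.4487.

8.4487


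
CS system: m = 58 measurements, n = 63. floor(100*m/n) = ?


100*m/n = 100*58/63 ≈ 92.0635.
floor = 92.

92


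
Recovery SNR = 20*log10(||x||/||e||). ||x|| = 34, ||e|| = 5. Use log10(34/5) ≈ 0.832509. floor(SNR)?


||x||/||e|| = 34/5.
log10(34/5) ≈ 0.832509.
20*log10(||x||/||e||) ≈ 20*0.832509 = 16.65018.
floor(16.65018) = 16.

16


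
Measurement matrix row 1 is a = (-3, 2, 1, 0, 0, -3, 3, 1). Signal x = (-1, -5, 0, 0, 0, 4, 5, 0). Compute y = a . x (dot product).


Non-zero terms: ['-3*-1', '2*-5', '-3*4', '3*5']
Products: [3, -10, -12, 15]
y = sum = -4.

-4


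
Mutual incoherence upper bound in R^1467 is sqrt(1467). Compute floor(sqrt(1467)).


38^2 = 1444 <= 1467 < 1521 = 39^2, so 38 <= sqrt(1467) < 39.
floor(sqrt(1467)) = 38.

38


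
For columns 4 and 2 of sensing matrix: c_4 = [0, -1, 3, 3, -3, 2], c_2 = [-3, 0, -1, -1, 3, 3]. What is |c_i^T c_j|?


Inner product: 0*-3 + -1*0 + 3*-1 + 3*-1 + -3*3 + 2*3
Products: [0, 0, -3, -3, -9, 6]
Sum = -9.
|dot| = 9.

9


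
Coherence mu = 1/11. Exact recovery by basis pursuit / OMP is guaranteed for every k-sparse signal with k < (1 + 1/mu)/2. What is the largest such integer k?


1/mu = 11.
1 + 1/mu = 12.
(1 + 1/mu)/2 = 6 is an integer and the inequality is strict, so k_max = 6 - 1 = 5.

5


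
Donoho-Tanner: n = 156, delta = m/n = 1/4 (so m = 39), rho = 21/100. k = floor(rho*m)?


m = 1/4*156 = 39.
rho = 21/100.
rho*m = 21/100*39 = 8.19.
k = floor(8.19) = 8.

8


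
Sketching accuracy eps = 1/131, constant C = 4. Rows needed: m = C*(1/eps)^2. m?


1/eps = 131.
(1/eps)^2 = 17161.
m = 4*17161 = 68644.

68644


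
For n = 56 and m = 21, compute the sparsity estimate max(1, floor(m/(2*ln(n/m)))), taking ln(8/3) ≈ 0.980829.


n/m = 56/21 = 8/3.
ln(n/m) ≈ 0.980829.
2*ln(n/m) ≈ 1.961658.
m/(2*ln(n/m)) ≈ 21/1.961658 ≈ 10.7052.
floor = 10.
k_max = max(1, 10) = 10.

10


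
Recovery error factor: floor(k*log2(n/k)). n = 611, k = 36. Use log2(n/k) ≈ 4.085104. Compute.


log2(n/k) = log2(611/36) ≈ 4.085104.
k*log2(n/k) ≈ 36*4.085104 = 147.063744.
floor(147.063744) = 147.

147


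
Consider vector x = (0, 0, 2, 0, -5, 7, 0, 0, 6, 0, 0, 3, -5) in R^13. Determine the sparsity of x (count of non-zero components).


Non-zero positions: [2, 4, 5, 8, 11, 12].
Sparsity = 6.

6


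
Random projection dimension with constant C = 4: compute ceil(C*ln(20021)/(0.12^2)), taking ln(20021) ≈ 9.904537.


ln(20021) ≈ 9.904537.
eps^2 = 0.12^2 = 0.0144.
C*ln(N)/eps^2 ≈ 4*9.904537/0.0144 ≈ 2751.2603.
m = ceil(2751.2603) = 2752.

2752


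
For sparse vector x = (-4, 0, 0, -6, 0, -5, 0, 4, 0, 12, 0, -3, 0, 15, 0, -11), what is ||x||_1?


Non-zero entries: [(0, -4), (3, -6), (5, -5), (7, 4), (9, 12), (11, -3), (13, 15), (15, -11)]
Absolute values: [4, 6, 5, 4, 12, 3, 15, 11]
||x||_1 = sum = 60.

60


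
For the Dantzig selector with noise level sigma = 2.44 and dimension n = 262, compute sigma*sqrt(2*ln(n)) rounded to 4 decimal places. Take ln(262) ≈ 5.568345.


ln(262) ≈ 5.568345.
2*ln(n) ≈ 11.13669.
sqrt(2*ln(n)) ≈ sqrt(11.13669) ≈ 3.337168.
threshold ≈ 2.44*3.337168 = 8.14268992 ≈ 8.1427.

8.1427


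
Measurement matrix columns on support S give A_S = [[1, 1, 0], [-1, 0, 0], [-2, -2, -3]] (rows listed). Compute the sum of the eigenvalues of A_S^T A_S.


Sum of eigenvalues of A_S^T A_S = trace(A_S^T A_S) = sum of squared column norms of A_S.
A_S^T A_S diagonal: [6, 5, 9].
trace = 6 + 5 + 9 = 20.

20


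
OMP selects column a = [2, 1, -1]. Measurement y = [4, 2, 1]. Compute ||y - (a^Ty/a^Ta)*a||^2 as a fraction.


a^T a = 6.
a^T y = 9.
coeff = 9/6 = 3/2.
||r||^2 = 15/2.

15/2


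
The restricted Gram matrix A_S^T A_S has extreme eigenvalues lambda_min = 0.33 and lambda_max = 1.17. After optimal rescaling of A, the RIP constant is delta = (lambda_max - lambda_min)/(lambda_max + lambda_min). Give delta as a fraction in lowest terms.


lambda_max - lambda_min = 1.17 - 0.33 = 0.84.
lambda_max + lambda_min = 1.17 + 0.33 = 1.50.
delta = 0.84/1.50 = 84/150 = 14/25.

14/25


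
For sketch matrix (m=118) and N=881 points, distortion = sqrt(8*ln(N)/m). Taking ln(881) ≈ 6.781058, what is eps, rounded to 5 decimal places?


ln(881) ≈ 6.781058.
8*ln(N)/m ≈ 8*6.781058/118 ≈ 0.45973275.
eps = sqrt(0.45973275) ≈ 0.678036 ≈ 0.67804.

0.67804


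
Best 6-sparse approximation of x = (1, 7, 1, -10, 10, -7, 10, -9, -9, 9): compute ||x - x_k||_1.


Sorted |x_i| descending: [10, 10, 10, 9, 9, 9, 7, 7, 1, 1]
Keep top 6: [10, 10, 10, 9, 9, 9]
Tail entries: [7, 7, 1, 1]
L1 error = sum of tail = 16.

16


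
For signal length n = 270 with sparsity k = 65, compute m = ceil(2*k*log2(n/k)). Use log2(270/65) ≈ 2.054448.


log2(n/k) = log2(270/65) ≈ 2.054448.
2*k*log2(n/k) ≈ 2*65*2.054448 = 267.07824.
m = ceil(267.07824) = 268.

268


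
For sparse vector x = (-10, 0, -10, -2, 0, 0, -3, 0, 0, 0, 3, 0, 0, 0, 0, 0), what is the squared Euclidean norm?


Non-zero entries: [(0, -10), (2, -10), (3, -2), (6, -3), (10, 3)]
Squares: [100, 100, 4, 9, 9]
||x||_2^2 = sum = 222.

222


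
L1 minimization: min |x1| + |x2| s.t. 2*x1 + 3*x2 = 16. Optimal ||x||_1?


Axis intercepts:
  x1 = 8, x2 = 0: L1 = 8
  x1 = 0, x2 = 16/3: L1 = 16/3
x* = (0, 16/3)
||x*||_1 = 16/3.

16/3


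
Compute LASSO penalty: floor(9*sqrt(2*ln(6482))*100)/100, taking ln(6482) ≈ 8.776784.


ln(6482) ≈ 8.776784.
2*ln(n) ≈ 17.553568.
sqrt(2*ln(n)) ≈ sqrt(17.553568) ≈ 4.189698.
lambda ≈ 9*4.189698 = 37.707282.
floor(lambda*100)/100 = 37.70.

37.70


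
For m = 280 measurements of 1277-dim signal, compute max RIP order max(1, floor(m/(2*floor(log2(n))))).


floor(log2(1277)) = 10.
2*10 = 20.
m/(2*floor(log2(n))) = 280/20 ≈ 14.0.
floor = 14.
k = max(1, 14) = 14.

14


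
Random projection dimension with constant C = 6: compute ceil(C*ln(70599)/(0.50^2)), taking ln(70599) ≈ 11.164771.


ln(70599) ≈ 11.164771.
eps^2 = 0.50^2 = 0.25.
C*ln(N)/eps^2 ≈ 6*11.164771/0.25 ≈ 267.9545.
m = ceil(267.9545) = 268.

268


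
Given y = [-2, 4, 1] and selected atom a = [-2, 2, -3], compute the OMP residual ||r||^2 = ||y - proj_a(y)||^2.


a^T a = 17.
a^T y = 9.
coeff = 9/17 = 9/17.
||r||^2 = 276/17.

276/17


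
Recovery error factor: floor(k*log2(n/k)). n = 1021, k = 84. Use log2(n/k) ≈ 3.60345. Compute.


log2(n/k) = log2(1021/84) ≈ 3.60345.
k*log2(n/k) ≈ 84*3.60345 = 302.6898.
floor(302.6898) = 302.

302


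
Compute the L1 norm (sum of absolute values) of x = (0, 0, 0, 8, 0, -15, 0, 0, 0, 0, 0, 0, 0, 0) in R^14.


Non-zero entries: [(3, 8), (5, -15)]
Absolute values: [8, 15]
||x||_1 = sum = 23.

23


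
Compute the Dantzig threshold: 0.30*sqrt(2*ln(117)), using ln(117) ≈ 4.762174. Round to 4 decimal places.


ln(117) ≈ 4.762174.
2*ln(n) ≈ 9.524348.
sqrt(2*ln(n)) ≈ sqrt(9.524348) ≈ 3.086154.
threshold ≈ 0.30*3.086154 = 0.9258462 ≈ 0.9258.

0.9258


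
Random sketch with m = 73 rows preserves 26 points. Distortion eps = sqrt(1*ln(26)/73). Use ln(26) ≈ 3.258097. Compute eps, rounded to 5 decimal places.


ln(26) ≈ 3.258097.
1*ln(N)/m ≈ 1*3.258097/73 ≈ 0.04463147.
eps = sqrt(0.04463147) ≈ 0.2112616 ≈ 0.21126.

0.21126


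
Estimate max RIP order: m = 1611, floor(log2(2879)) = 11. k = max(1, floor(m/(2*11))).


floor(log2(2879)) = 11.
2*11 = 22.
m/(2*floor(log2(n))) = 1611/22 ≈ 73.2273.
floor = 73.
k = max(1, 73) = 73.

73


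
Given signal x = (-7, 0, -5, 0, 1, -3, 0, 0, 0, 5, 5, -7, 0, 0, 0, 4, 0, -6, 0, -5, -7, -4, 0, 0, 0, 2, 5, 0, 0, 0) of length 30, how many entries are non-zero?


Non-zero positions: [0, 2, 4, 5, 9, 10, 11, 15, 17, 19, 20, 21, 25, 26].
Sparsity = 14.

14
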